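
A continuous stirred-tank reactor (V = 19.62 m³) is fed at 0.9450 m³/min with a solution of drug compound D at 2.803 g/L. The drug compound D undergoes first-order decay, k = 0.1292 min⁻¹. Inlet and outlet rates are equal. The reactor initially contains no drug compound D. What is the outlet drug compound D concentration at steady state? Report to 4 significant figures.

0.7612 g/L

Accumulation = in − out − consumed: V dC/dt = Q C_in − Q C − k V C.
At steady state: 0 = Q C_in − (Q + kV) C_ss, so C_ss = Q C_in/(Q + kV).
C_ss = 0.9450·2.803/(0.9450 + 0.1292·19.62) = 2.64883/3.47990 = 0.761180 g/L.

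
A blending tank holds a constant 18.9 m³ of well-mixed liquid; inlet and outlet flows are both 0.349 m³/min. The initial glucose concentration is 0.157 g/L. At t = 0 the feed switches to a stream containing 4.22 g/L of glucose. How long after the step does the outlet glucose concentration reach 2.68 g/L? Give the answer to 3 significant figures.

Unsteady species balance (constant V, well mixed): V dC/dt = Q(C_in − C), so τ = V/Q = 54.155 min.
C(t) = C_in + (C₀ − C_in) e^(−t/τ). Set C = 2.68 and solve for t:
e^(−t/τ) = (C − C_in)/(C₀ − C_in) = (2.68 − 4.22)/(0.157 − 4.22) = 0.37903
t = −τ ln(…) = 54.155 × 0.97014 = 52.538 min.

52.5 min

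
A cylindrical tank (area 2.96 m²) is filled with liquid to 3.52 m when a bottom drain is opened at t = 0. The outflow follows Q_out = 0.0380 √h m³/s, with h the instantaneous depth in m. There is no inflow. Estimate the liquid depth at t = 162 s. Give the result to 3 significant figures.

0.699 m

Unsteady balance on liquid volume: A dh/dt = −0.0380 √h.
∫ h^(−1/2) dh = −(0.0380/A) ∫ dt, giving 2√h = 2√h₀ − (0.0380/A) t.
√h = √3.52 − 0.0380·162/(2·2.96) = 1.8762 − 1.0399 = 0.83630.
h = 0.83630² = 0.69940 m.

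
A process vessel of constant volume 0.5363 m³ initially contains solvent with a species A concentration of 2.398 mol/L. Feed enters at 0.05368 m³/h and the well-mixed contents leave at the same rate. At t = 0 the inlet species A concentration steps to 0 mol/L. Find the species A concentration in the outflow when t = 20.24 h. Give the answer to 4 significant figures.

Species balance on the tank: V dC/dt = Q(C_in − C).
Rewrite as dC/dt + C/τ = C_in/τ, τ = V/Q = 9.99069 h.
Integrating: C(t) = C_in + (C₀ − C_in) e^(−t/τ).
C(20.24) = 0 + (2.398 − 0)·e^(−20.24/9.99069) = 0 + (2.39800)·0.131877 = 0.316241 mol/L.

0.3162 mol/L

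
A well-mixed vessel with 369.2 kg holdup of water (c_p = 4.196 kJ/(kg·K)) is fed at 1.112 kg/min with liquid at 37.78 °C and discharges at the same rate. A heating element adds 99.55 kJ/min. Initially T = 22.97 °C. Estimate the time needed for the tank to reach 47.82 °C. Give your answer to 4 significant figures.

386.2 min

M c_p dT/dt = ṁ c_p (T_in − T) + Q̇.
τ = M/ṁ = 332.014 min; T_ss = T_in + Q̇/(ṁ c_p) = 59.1154 °C.
T(t) = T_ss + (T₀ − T_ss) e^(−t/τ). Set T = 47.82:
e^(−t/τ) = (47.82 − 59.1154)/(22.97 − 59.1154) = 0.312499
t = −332.014 · ln(0.312499) = 386.184 min.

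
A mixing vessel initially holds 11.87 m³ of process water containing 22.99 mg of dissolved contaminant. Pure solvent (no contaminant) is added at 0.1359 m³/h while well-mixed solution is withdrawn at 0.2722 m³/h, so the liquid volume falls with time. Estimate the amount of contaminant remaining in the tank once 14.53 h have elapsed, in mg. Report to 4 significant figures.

15.97 mg

Let m(t) be the amount of contaminant. Volume: V(t) = V₀ + (Q_in − Q_out) t = 11.87 − 0.136300 t; V(14.53) = 9.88956 m³.
Solute balance: dm/dt = 0 − Q_out C = −Q_out m/V(t).
Separate: dm/m = −Q_out dt/V(t) ⇒ ln(m/m₀) = −(Q_out/(Q_in−Q_out)) ln(V/V₀).
m = m₀ (V₀/V)^(Q_out/(Q_in−Q_out)) = 22.99 × (11.87/9.88956)^(-1.99707) = 15.9670 mg.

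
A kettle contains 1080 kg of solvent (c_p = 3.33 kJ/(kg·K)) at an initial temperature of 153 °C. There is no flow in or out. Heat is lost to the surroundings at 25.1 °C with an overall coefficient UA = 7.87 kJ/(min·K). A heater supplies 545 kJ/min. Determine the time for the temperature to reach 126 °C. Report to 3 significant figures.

Lumped-capacitance energy balance: M c_p dT/dt = UA(T_amb − T) + Q̇.
τ = M c_p/UA = 456.98 min; T_ss = T_amb + Q̇/UA = 25.1 + 545/7.87 = 94.350 °C.
T(t) = T_ss + (T₀ − T_ss)e^(−t/τ); set T = 126:
t = −τ ln[(T − T_ss)/(T₀ − T_ss)] = −456.98 · ln(0.53964) = 281.89 min.

282 min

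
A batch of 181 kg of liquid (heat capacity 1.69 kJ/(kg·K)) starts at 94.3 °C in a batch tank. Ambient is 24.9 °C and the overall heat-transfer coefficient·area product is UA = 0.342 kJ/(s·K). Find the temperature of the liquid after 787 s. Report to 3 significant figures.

Lumped-capacitance energy balance: M c_p dT/dt = UA(T_amb − T).
dT/dt = (T_ss − T)/τ with T_ss = T_amb = 24.900 °C, τ = M c_p/UA = 181·1.69/0.342 = 894.42 s.
T approaches T_ss exponentially: T(t) = T_ss + (T₀ − T_ss) e^(−t/τ).
T(787) = 24.900 + (69.400)·0.41482 = 53.689 °C.

53.7 °C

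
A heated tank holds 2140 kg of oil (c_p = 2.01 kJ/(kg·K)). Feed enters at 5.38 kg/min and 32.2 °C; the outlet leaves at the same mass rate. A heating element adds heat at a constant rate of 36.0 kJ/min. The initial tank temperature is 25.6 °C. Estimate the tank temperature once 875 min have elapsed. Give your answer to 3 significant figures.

M c_p dT/dt = ṁ c_p (T_in − T) + Q̇.
Rearrange: dT/dt = (T_ss − T)/τ with τ = M/ṁ = 397.77 min and T_ss = T_in + Q̇/(ṁ c_p) = 35.529 °C.
Integrating: T(t) = T_ss + (T₀ − T_ss) e^(−t/τ).
T(875) = 35.529 + (-9.9291)·e^(−875/397.77) = 35.529 + (-9.9291)·0.11083 = 34.429 °C.

34.4 °C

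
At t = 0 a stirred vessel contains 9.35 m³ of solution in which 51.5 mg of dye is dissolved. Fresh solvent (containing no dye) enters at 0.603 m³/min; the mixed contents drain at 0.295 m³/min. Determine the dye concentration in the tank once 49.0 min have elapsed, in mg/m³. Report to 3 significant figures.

0.839 mg/m³

Total volume: dV/dt = Q_in − Q_out = 0.30800 m³/min, so V(t) = 9.35 + 0.30800 t and V(49.0) = 24.442 m³.
No dye enters, so dm/dt = −Q_out · (m/V).
Separate: dm/m = −Q_out dt/V(t) ⇒ ln(m/m₀) = −(Q_out/(Q_in−Q_out)) ln(V/V₀).
m = m₀ (V₀/V)^(Q_out/(Q_in−Q_out)) = 51.5 × (9.35/24.442)^(0.95779) = 20.516 mg.
C = m/V = 20.516/24.442 = 0.83938 mg/m³.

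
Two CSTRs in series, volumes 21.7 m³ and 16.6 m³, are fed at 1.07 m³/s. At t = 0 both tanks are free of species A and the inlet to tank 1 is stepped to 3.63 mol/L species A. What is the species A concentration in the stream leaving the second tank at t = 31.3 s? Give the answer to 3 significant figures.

Each tank obeys Vᵢ dCᵢ/dt = Q(Cᵢ₋₁ − Cᵢ), so τᵢ = Vᵢ/Q.
τ₁ = 21.7/1.07 = 20.280 s; τ₂ = 16.6/1.07 = 15.514 s.
Solving the cascade with C₁(0)=C₂(0)=0 gives C₂(t) = C_in[1 − (τ₁ e^(−t/τ₁) − τ₂ e^(−t/τ₂))/(τ₁ − τ₂)].
At t = 31.3: e^(−t/τ₁) = 0.21366, e^(−t/τ₂) = 0.13298.
C₂ = 3.63·[1 − (20.280·0.21366 − 15.514·0.13298)/(4.7664)] = 3.63·0.52374 = 1.9012 mol/L.

1.90 mol/L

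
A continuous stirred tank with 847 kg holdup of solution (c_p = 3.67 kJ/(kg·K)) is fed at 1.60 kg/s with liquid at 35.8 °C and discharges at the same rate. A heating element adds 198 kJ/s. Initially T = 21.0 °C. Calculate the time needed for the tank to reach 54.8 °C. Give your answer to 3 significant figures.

First-law balance (no shaft work): M c_p dT/dt = ṁ c_p (T_in − T) + 198.
τ = M/ṁ = 529.38 s; T_ss = T_in + Q̇/(ṁ c_p) = 69.519 °C.
T(t) = T_ss + (T₀ − T_ss) e^(−t/τ). Set T = 54.8:
e^(−t/τ) = (54.8 − 69.519)/(21.0 − 69.519) = 0.30337
t = −529.38 · ln(0.30337) = 631.44 s.

631 s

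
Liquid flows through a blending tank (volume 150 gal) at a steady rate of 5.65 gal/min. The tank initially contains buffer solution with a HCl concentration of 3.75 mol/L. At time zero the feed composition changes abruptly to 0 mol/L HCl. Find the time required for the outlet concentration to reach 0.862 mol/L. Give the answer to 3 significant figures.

Species balance: V dC/dt = Q(C_in − C) ⇒ τ = V/Q = 26.549 min.
C(t) = C_in + (C₀ − C_in) e^(−t/τ). Set C = 0.862 and solve for t:
e^(−t/τ) = (C − C_in)/(C₀ − C_in) = (0.862 − 0)/(3.75 − 0) = 0.22987
t = −τ ln(…) = 26.549 × 1.4703 = 39.033 min.

39.0 min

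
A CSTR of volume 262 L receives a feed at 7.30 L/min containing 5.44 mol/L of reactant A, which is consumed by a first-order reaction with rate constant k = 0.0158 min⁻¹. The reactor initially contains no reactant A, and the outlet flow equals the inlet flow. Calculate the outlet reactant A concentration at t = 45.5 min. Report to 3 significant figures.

Accumulation = in − out − consumed: V dC/dt = Q C_in − Q C − k V C.
dC/dt = (Q/V) C_in − (Q/V + k) C; effective rate a = Q/V + k = 0.027863 + 0.0158 = 0.043663 min⁻¹.
C_ss = Q C_in/(Q + kV) = 3.4715 mol/L; C(t) = C_ss + (C₀ − C_ss) e^(−a t).
C(45.5) = 3.4715 + (-3.4715)·e^(−0.043663·45.5) = 3.4715 + (-3.4715)·0.13715 = 2.9953 mol/L.

3.00 mol/L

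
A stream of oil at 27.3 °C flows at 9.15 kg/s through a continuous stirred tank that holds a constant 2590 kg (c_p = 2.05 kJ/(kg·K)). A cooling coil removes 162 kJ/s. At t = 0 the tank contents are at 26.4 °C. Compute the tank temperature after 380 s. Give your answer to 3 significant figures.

20.7 °C

Unsteady energy balance on the tank contents: M c_p dT/dt = ṁ c_p (T_in − T) − 162.
Rearrange: dT/dt = (T_ss − T)/τ with τ = M/ṁ = 283.06 s and T_ss = T_in − Q̇/(ṁ c_p) = 18.663 °C.
T approaches T_ss exponentially: T(t) = T_ss + (T₀ − T_ss) e^(−t/τ).
T(380) = 18.663 + (7.7365)·e^(−380/283.06) = 18.663 + (7.7365)·0.26120 = 20.684 °C.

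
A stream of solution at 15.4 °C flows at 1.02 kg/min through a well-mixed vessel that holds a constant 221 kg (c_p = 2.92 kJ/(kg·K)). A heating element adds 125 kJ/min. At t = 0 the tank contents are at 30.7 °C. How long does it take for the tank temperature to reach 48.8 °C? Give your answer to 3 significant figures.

246 min

M c_p dT/dt = ṁ c_p (T_in − T) + Q̇.
τ = M/ṁ = 216.67 min; T_ss = T_in + Q̇/(ṁ c_p) = 57.369 °C.
T(t) = T_ss + (T₀ − T_ss) e^(−t/τ). Set T = 48.8:
e^(−t/τ) = (48.8 − 57.369)/(30.7 − 57.369) = 0.32131
t = −216.67 · ln(0.32131) = 246.00 min.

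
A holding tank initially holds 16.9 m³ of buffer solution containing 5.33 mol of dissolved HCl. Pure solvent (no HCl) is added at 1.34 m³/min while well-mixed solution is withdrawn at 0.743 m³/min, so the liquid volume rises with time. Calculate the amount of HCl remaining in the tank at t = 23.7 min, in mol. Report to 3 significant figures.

Let m(t) be the amount of HCl. Volume: V(t) = V₀ + (Q_in − Q_out) t = 16.9 + 0.59700 t; V(23.7) = 31.049 m³.
Solute balance: dm/dt = 0 − Q_out C = −Q_out m/V(t).
Separate: dm/m = −Q_out dt/V(t) ⇒ ln(m/m₀) = −(Q_out/(Q_in−Q_out)) ln(V/V₀).
m = m₀ (V₀/V)^(Q_out/(Q_in−Q_out)) = 5.33 × (16.9/31.049)^(1.2446) = 2.5001 mol.

2.50 mol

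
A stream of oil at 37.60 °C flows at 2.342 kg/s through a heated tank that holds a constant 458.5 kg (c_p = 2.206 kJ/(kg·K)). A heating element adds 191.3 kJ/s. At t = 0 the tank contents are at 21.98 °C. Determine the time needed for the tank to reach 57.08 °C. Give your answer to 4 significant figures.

215.1 s

First-law balance (no shaft work): M c_p dT/dt = ṁ c_p (T_in − T) + 191.3.
τ = M/ṁ = 195.773 s; T_ss = T_in + Q̇/(ṁ c_p) = 74.6273 °C.
T(t) = T_ss + (T₀ − T_ss) e^(−t/τ). Set T = 57.08:
e^(−t/τ) = (57.08 − 74.6273)/(21.98 − 74.6273) = 0.333300
t = −195.773 · ln(0.333300) = 215.098 s.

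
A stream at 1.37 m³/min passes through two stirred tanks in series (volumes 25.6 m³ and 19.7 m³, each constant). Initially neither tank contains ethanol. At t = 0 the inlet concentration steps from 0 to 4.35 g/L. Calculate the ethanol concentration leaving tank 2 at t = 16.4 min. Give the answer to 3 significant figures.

Time constants: τᵢ = Vᵢ/Q for each well-mixed tank.
τ₁ = 25.6/1.37 = 18.686 min; τ₂ = 19.7/1.37 = 14.380 min.
Tank 1: C₁ = C_in(1 − e^(−t/τ₁)). Tank 2 (τ₁ ≠ τ₂): C₂ = C_in[1 − (τ₁ e^(−t/τ₁) − τ₂ e^(−t/τ₂))/(τ₁ − τ₂)].
At t = 16.4: e^(−t/τ₁) = 0.41576, e^(−t/τ₂) = 0.31966.
C₂ = 4.35·[1 − (18.686·0.41576 − 14.380·0.31966)/(4.3066)] = 4.35·0.26337 = 1.1457 g/L.

1.15 g/L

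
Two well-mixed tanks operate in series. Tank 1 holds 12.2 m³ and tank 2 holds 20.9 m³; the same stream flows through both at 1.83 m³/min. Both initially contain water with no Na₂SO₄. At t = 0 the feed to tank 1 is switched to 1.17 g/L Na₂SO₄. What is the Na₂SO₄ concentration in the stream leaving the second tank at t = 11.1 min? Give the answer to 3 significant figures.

Species balance on tank i: dCᵢ/dt = (Cᵢ₋₁ − Cᵢ)/τᵢ with τᵢ = Vᵢ/Q.
τ₁ = 12.2/1.83 = 6.6667 min; τ₂ = 20.9/1.83 = 11.421 min.
Solving the cascade with C₁(0)=C₂(0)=0 gives C₂(t) = C_in[1 − (τ₁ e^(−t/τ₁) − τ₂ e^(−t/τ₂))/(τ₁ − τ₂)].
At t = 11.1: e^(−t/τ₁) = 0.18919, e^(−t/τ₂) = 0.37836.
C₂ = 1.17·[1 − (6.6667·0.18919 − 11.421·0.37836)/(-4.7541)] = 1.17·0.35637 = 0.41696 g/L.

0.417 g/L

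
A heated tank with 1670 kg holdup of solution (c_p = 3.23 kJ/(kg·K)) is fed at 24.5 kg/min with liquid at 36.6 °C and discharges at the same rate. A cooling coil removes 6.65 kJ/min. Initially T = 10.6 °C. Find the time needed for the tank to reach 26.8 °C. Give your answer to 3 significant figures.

66.9 min

M c_p dT/dt = ṁ c_p (T_in − T) − Q̇.
τ = M/ṁ = 68.163 min; T_ss = T_in − Q̇/(ṁ c_p) = 36.516 °C.
T(t) = T_ss + (T₀ − T_ss) e^(−t/τ). Set T = 26.8:
e^(−t/τ) = (26.8 − 36.516)/(10.6 − 36.516) = 0.37490
t = −68.163 · ln(0.37490) = 66.874 min.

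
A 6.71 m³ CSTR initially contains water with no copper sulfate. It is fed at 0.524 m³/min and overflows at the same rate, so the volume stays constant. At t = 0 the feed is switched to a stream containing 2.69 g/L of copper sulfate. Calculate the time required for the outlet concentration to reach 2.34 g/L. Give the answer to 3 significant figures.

26.1 min

Species balance: V dC/dt = Q(C_in − C) ⇒ τ = V/Q = 12.805 min.
C(t) = C_in + (C₀ − C_in) e^(−t/τ). Set C = 2.34 and solve for t:
e^(−t/τ) = (C − C_in)/(C₀ − C_in) = (2.34 − 2.69)/(0 − 2.69) = 0.13011
t = −τ ln(…) = 12.805 × 2.0394 = 26.115 min.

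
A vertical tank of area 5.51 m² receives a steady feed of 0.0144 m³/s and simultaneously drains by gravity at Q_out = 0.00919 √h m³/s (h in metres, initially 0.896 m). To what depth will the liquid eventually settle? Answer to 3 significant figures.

2.46 m

Accumulation of liquid (constant cross-section A): A dh/dt = Q_in − 0.00919 √h. At steady state dh/dt = 0:
Q_in = 0.00919 √h_ss ⇒ √h_ss = 0.0144/0.00919 = 1.5669.
h_ss = 1.5669² = 2.4552 m. (Since h₀ = 0.896 m < h_ss, the level will rise toward this value.)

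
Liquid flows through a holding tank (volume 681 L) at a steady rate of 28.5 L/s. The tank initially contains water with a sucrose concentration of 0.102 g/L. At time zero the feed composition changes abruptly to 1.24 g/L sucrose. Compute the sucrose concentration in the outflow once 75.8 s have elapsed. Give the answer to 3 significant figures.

1.19 g/L

Unsteady species balance (constant V, well mixed): V dC/dt = Q(C_in − C).
Time constant τ = V/Q = 681/28.5 = 23.895 s.
This is linear first-order; C(t) = C_in + (C₀ − C_in) e^(−t/τ).
C(75.8) = 1.24 + (0.102 − 1.24)·e^(−75.8/23.895) = 1.24 + (-1.1380)·0.041909 = 1.1923 g/L.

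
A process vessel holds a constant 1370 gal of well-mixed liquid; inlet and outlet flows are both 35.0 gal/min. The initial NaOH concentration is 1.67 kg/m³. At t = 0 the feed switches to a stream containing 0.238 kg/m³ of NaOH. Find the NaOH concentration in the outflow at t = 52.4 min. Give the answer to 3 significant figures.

0.613 kg/m³

Mass balance on the solute (V constant): V dC/dt = Q(C_in − C).
Rewrite as dC/dt + C/τ = C_in/τ, τ = V/Q = 39.143 min.
Integrating: C(t) = C_in + (C₀ − C_in) e^(−t/τ).
C(52.4) = 0.238 + (1.67 − 0.238)·e^(−52.4/39.143) = 0.238 + (1.4320)·0.26219 = 0.61346 kg/m³.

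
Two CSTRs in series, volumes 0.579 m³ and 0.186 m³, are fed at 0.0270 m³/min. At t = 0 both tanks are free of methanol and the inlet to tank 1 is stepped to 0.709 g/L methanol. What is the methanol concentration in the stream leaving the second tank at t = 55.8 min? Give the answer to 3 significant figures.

0.632 g/L

Each tank obeys Vᵢ dCᵢ/dt = Q(Cᵢ₋₁ − Cᵢ), so τᵢ = Vᵢ/Q.
τ₁ = 0.579/0.0270 = 21.444 min; τ₂ = 0.186/0.0270 = 6.8889 min.
Solving the cascade with C₁(0)=C₂(0)=0 gives C₂(t) = C_in[1 − (τ₁ e^(−t/τ₁) − τ₂ e^(−t/τ₂))/(τ₁ − τ₂)].
At t = 55.8: e^(−t/τ₁) = 0.074120, e^(−t/τ₂) = 0.00030354.
C₂ = 0.709·[1 − (21.444·0.074120 − 6.8889·0.00030354)/(14.556)] = 0.709·0.89094 = 0.63168 g/L.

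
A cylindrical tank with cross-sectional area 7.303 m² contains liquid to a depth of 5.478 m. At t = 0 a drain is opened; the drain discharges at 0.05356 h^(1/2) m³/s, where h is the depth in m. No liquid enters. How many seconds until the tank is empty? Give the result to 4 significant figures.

With no inflow, A dh/dt = −0.05356 √h.
This is separable: 2 d(√h)/dt = −0.05356/A, so √h = √h₀ − (0.05356/(2A)) t.
Set h = 0: 2√h₀ = (0.05356/A) t_empty ⇒ t_empty = 2A√h₀/0.05356.
t_empty = 2·7.303·√5.478/0.05356 = 14.6060·2.34051/0.05356 = 638.266 s.

638.3 s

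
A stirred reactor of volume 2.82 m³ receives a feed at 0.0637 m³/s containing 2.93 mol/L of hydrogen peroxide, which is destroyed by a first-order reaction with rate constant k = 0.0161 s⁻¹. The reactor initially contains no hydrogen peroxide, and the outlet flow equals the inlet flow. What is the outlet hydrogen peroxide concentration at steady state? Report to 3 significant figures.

Species balance: V dC/dt = Q C_in − Q C − k V C.
At steady state: 0 = Q C_in − (Q + kV) C_ss, so C_ss = Q C_in/(Q + kV).
C_ss = 0.0637·2.93/(0.0637 + 0.0161·2.82) = 0.18664/0.10910 = 1.7107 mol/L.

1.71 mol/L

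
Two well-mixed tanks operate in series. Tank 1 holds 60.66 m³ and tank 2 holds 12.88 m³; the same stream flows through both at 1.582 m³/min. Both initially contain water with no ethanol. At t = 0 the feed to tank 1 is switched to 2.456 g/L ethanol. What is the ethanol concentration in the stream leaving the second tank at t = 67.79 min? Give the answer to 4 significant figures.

1.924 g/L

Time constants: τᵢ = Vᵢ/Q for each well-mixed tank.
τ₁ = 60.66/1.582 = 38.3439 min; τ₂ = 12.88/1.582 = 8.14159 min.
Tank 1: C₁ = C_in(1 − e^(−t/τ₁)). Tank 2 (τ₁ ≠ τ₂): C₂ = C_in[1 − (τ₁ e^(−t/τ₁) − τ₂ e^(−t/τ₂))/(τ₁ − τ₂)].
At t = 67.79: e^(−t/τ₁) = 0.170683, e^(−t/τ₂) = 0.000242047.
C₂ = 2.456·[1 − (38.3439·0.170683 − 8.14159·0.000242047)/(30.2023)] = 2.456·0.783372 = 1.92396 g/L.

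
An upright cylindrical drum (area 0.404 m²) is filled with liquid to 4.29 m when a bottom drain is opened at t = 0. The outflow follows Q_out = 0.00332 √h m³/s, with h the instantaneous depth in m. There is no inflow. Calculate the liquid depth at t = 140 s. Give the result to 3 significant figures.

A dh/dt = −Q_out = −0.00332 √h.
∫ h^(−1/2) dh = −(0.00332/A) ∫ dt, giving 2√h = 2√h₀ − (0.00332/A) t.
√h = √4.29 − 0.00332·140/(2·0.404) = 2.0712 − 0.57525 = 1.4960.
h = 1.4960² = 2.2380 m.

2.24 m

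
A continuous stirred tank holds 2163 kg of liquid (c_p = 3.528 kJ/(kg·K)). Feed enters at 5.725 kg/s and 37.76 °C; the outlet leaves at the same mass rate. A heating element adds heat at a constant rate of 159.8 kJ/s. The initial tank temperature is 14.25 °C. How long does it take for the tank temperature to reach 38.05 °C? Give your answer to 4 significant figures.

Energy balance: M c_p dT/dt = ṁ c_p (T_in − T) + 159.8.
τ = M/ṁ = 377.817 s; T_ss = T_in + Q̇/(ṁ c_p) = 45.6718 °C.
T(t) = T_ss + (T₀ − T_ss) e^(−t/τ). Set T = 38.05:
e^(−t/τ) = (38.05 − 45.6718)/(14.25 − 45.6718) = 0.242563
t = −377.817 · ln(0.242563) = 535.175 s.

535.2 s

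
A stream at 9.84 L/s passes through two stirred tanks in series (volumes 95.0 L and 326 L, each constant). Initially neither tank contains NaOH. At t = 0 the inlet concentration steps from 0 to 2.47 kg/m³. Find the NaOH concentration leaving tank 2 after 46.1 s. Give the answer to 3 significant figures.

1.61 kg/m³

Time constants: τᵢ = Vᵢ/Q for each well-mixed tank.
τ₁ = 95.0/9.84 = 9.6545 s; τ₂ = 326/9.84 = 33.130 s.
Solving the cascade with C₁(0)=C₂(0)=0 gives C₂(t) = C_in[1 − (τ₁ e^(−t/τ₁) − τ₂ e^(−t/τ₂))/(τ₁ − τ₂)].
At t = 46.1: e^(−t/τ₁) = 0.0084382, e^(−t/τ₂) = 0.24871.
C₂ = 2.47·[1 − (9.6545·0.0084382 − 33.130·0.24871)/(-23.476)] = 2.47·0.65248 = 1.6116 kg/m³.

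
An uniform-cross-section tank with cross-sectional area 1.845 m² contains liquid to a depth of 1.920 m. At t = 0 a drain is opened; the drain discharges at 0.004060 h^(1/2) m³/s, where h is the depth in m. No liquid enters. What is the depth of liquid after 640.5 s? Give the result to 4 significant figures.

Accumulation of liquid (constant cross-section A): A dh/dt = −0.004060 √h.
∫ h^(−1/2) dh = −(0.004060/A) ∫ dt, giving 2√h = 2√h₀ − (0.004060/A) t.
√h = √1.920 − 0.004060·640.5/(2·1.845) = 1.38564 − 0.704724 = 0.680917.
h = 0.680917² = 0.463648 m.

0.4636 m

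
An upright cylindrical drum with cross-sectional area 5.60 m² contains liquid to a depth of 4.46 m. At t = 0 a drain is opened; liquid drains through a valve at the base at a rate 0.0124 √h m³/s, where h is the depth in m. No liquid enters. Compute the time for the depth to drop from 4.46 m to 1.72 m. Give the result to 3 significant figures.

A dh/dt = −Q_out = −0.0124 √h.
∫ h^(−1/2) dh = −(0.0124/A) ∫ dt, giving 2√h = 2√h₀ − (0.0124/A) t.
t = 2A(√h₀ − √h)/0.0124 = 2·5.60·(√4.46 − √1.72)/0.0124
  = 11.200 × (2.1119 − 1.3115) / 0.0124 = 722.93 s.

723 s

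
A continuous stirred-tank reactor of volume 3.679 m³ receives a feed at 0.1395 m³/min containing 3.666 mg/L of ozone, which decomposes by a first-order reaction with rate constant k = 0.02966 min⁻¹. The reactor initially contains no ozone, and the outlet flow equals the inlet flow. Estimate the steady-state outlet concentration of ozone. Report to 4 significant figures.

2.057 mg/L

Species balance: V dC/dt = Q C_in − Q C − k V C.
Steady state (dC/dt = 0): C_ss = Q C_in/(Q + kV) = C_in/(1 + kV/Q).
C_ss = 0.1395·3.666/(0.1395 + 0.02966·3.679) = 0.511407/0.248619 = 2.05699 mg/L.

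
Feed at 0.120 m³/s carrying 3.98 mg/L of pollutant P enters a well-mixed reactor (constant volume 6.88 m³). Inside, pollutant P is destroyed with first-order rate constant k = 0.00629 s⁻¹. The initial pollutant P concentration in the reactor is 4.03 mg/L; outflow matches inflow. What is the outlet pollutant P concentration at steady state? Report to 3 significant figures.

2.93 mg/L

V dC/dt = Q(C_in − C) − k V C.
At steady state: 0 = Q C_in − (Q + kV) C_ss, so C_ss = Q C_in/(Q + kV).
C_ss = 0.120·3.98/(0.120 + 0.00629·6.88) = 0.47760/0.16328 = 2.9251 mg/L.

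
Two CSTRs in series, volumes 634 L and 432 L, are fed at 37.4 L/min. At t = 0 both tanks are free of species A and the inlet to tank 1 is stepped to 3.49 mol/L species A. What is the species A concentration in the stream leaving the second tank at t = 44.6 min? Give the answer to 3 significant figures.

Time constants: τᵢ = Vᵢ/Q for each well-mixed tank.
τ₁ = 634/37.4 = 16.952 min; τ₂ = 432/37.4 = 11.551 min.
Tank 1: C₁ = C_in(1 − e^(−t/τ₁)). Tank 2 (τ₁ ≠ τ₂): C₂ = C_in[1 − (τ₁ e^(−t/τ₁) − τ₂ e^(−t/τ₂))/(τ₁ − τ₂)].
At t = 44.6: e^(−t/τ₁) = 0.072008, e^(−t/τ₂) = 0.021043.
C₂ = 3.49·[1 − (16.952·0.072008 − 11.551·0.021043)/(5.4011)] = 3.49·0.81900 = 2.8583 mol/L.

2.86 mol/L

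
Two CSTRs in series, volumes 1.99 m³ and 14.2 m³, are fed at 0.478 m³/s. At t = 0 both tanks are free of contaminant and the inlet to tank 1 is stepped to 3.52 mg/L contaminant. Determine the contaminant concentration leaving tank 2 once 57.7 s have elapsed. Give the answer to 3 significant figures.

2.93 mg/L

Each tank obeys Vᵢ dCᵢ/dt = Q(Cᵢ₋₁ − Cᵢ), so τᵢ = Vᵢ/Q.
τ₁ = 1.99/0.478 = 4.1632 s; τ₂ = 14.2/0.478 = 29.707 s.
Solving the cascade with C₁(0)=C₂(0)=0 gives C₂(t) = C_in[1 − (τ₁ e^(−t/τ₁) − τ₂ e^(−t/τ₂))/(τ₁ − τ₂)].
At t = 57.7: e^(−t/τ₁) = 9.5687e-07, e^(−t/τ₂) = 0.14337.
C₂ = 3.52·[1 − (4.1632·9.5687e-07 − 29.707·0.14337)/(-25.544)] = 3.52·0.83326 = 2.9331 mg/L.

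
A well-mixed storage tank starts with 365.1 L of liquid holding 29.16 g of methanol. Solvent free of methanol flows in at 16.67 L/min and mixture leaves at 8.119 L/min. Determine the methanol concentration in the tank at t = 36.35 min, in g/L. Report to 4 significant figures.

Let m(t) be the amount of methanol. Volume: V(t) = V₀ + (Q_in − Q_out) t = 365.1 + 8.55100 t; V(36.35) = 675.929 L.
Solute balance: dm/dt = 0 − Q_out C = −Q_out m/V(t).
dm/m = −Q_out dt/(V₀ + 8.55100 t); integrating gives ln(m/m₀) = −(Q_out/(Q_in−Q_out)) ln(V/V₀).
m = m₀ (V₀/V)^(Q_out/(Q_in−Q_out)) = 29.16 × (365.1/675.929)^(0.949480) = 16.2485 g.
C = m/V = 16.2485/675.929 = 0.0240387 g/L.

0.02404 g/L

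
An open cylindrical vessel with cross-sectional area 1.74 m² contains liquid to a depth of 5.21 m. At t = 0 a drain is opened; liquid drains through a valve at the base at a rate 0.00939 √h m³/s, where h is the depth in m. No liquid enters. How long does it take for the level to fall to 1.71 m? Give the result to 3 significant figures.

With no inflow, A dh/dt = −0.00939 √h.
This is separable: 2 d(√h)/dt = −0.00939/A, so √h = √h₀ − (0.00939/(2A)) t.
t = 2A(√h₀ − √h)/0.00939 = 2·1.74·(√5.21 − √1.71)/0.00939
  = 3.4800 × (2.2825 − 1.3077) / 0.00939 = 361.29 s.

361 s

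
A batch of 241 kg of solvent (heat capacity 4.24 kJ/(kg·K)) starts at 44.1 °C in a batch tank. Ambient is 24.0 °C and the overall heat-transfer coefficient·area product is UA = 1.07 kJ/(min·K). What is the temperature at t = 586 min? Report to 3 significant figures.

Heat balance on the well-mixed liquid: M c_p dT/dt = −UA(T − T_amb).
dT/dt = (T_ss − T)/τ with T_ss = T_amb = 24.000 °C, τ = M c_p/UA = 241·4.24/1.07 = 954.99 min.
T approaches T_ss exponentially: T(t) = T_ss + (T₀ − T_ss) e^(−t/τ).
T(586) = 24.000 + (20.100)·0.54139 = 34.882 °C.

34.9 °C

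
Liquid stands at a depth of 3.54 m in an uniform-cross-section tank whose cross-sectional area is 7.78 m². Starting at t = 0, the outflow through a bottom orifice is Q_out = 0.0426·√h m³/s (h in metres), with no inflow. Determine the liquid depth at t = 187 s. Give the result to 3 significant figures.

With no inflow, A dh/dt = −0.0426 √h.
Separate and integrate: 2(√h − √h₀) = −(0.0426/A) t.
√h = √3.54 − 0.0426·187/(2·7.78) = 1.8815 − 0.51197 = 1.3695.
h = 1.3695² = 1.8756 m.

1.88 m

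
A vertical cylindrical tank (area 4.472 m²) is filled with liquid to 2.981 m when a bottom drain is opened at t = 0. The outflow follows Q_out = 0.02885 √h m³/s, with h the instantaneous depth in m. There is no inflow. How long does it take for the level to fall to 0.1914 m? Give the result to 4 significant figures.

A dh/dt = −Q_out = −0.02885 √h.
Separate and integrate: 2(√h − √h₀) = −(0.02885/A) t.
t = 2A(√h₀ − √h)/0.02885 = 2·4.472·(√2.981 − √0.1914)/0.02885
  = 8.94400 × (1.72656 − 0.437493) / 0.02885 = 399.632 s.

399.6 s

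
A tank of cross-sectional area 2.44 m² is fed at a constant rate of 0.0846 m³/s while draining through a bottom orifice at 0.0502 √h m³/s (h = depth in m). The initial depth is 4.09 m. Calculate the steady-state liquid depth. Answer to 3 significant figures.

Level balance: A dh/dt = 0.0846 − 0.0502 √h. Setting dh/dt = 0:
Q_in = 0.0502 √h_ss ⇒ √h_ss = 0.0846/0.0502 = 1.6853.
h_ss = 1.6853² = 2.8401 m. (Since h₀ = 4.09 m > h_ss, the level will fall toward this value.)

2.84 m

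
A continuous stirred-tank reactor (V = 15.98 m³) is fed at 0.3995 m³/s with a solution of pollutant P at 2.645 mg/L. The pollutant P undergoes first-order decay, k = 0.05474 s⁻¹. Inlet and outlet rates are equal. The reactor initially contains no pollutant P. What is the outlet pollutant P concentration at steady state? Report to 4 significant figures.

Accumulation = in − out − consumed: V dC/dt = Q C_in − Q C − k V C.
Steady state (dC/dt = 0): C_ss = Q C_in/(Q + kV) = C_in/(1 + kV/Q).
C_ss = 0.3995·2.645/(0.3995 + 0.05474·15.98) = 1.05668/1.27425 = 0.829258 mg/L.

0.8293 mg/L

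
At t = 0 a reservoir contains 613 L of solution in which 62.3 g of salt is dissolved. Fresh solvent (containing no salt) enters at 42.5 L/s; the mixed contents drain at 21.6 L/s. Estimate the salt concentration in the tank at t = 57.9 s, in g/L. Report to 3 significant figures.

0.0111 g/L

Let m(t) be the amount of salt. Volume: V(t) = V₀ + (Q_in − Q_out) t = 613 + 20.900 t; V(57.9) = 1823.1 L.
Solute balance: dm/dt = 0 − Q_out C = −Q_out m/V(t).
Separate: dm/m = −Q_out dt/V(t) ⇒ ln(m/m₀) = −(Q_out/(Q_in−Q_out)) ln(V/V₀).
m = m₀ (V₀/V)^(Q_out/(Q_in−Q_out)) = 62.3 × (613/1823.1)^(1.0335) = 20.197 g.
C = m/V = 20.197/1823.1 = 0.011078 g/L.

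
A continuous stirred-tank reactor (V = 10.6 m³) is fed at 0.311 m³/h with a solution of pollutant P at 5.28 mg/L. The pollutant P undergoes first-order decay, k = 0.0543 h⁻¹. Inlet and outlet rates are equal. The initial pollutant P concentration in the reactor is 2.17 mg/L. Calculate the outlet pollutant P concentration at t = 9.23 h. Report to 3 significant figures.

2.00 mg/L

Species balance: V dC/dt = Q C_in − Q C − k V C.
This is linear with rate a = Q/V + k = 0.083640 h⁻¹.
C_ss = Q C_in/(Q + kV) = 1.8522 mg/L; C(t) = C_ss + (C₀ − C_ss) e^(−a t).
C(9.23) = 1.8522 + (0.31785)·e^(−0.083640·9.23) = 1.8522 + (0.31785)·0.46209 = 1.9990 mg/L.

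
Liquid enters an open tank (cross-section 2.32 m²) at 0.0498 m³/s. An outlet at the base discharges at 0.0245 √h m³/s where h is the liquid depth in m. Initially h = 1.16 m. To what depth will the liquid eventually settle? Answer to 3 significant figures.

A dh/dt = Q_in − 0.0245 √h. Steady state requires inflow = outflow:
Q_in = 0.0245 √h_ss ⇒ √h_ss = 0.0498/0.0245 = 2.0327.
h_ss = 2.0327² = 4.1317 m. (Since h₀ = 1.16 m < h_ss, the level will rise toward this value.)

4.13 m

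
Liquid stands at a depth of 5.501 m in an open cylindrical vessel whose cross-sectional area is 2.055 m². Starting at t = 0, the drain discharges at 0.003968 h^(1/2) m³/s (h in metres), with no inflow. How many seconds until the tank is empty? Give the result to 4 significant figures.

Volume balance on the tank: A dh/dt = −0.003968 √h.
∫ h^(−1/2) dh = −(0.003968/A) ∫ dt, giving 2√h = 2√h₀ − (0.003968/A) t.
Tank is empty when √h = 0: t_empty = 2A√h₀/0.003968.
t_empty = 2·2.055·√5.501/0.003968 = 4.11000·2.34542/0.003968 = 2429.35 s.

2429 s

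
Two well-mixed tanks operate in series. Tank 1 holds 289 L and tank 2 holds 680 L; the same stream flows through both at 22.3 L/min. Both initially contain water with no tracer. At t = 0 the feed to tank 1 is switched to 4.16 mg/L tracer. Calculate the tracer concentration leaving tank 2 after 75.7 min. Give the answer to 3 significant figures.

3.56 mg/L

Each tank obeys Vᵢ dCᵢ/dt = Q(Cᵢ₋₁ − Cᵢ), so τᵢ = Vᵢ/Q.
τ₁ = 289/22.3 = 12.960 min; τ₂ = 680/22.3 = 30.493 min.
Solving the cascade with C₁(0)=C₂(0)=0 gives C₂(t) = C_in[1 − (τ₁ e^(−t/τ₁) − τ₂ e^(−t/τ₂))/(τ₁ − τ₂)].
At t = 75.7: e^(−t/τ₁) = 0.0029053, e^(−t/τ₂) = 0.083533.
C₂ = 4.16·[1 − (12.960·0.0029053 − 30.493·0.083533)/(-17.534)] = 4.16·0.85687 = 3.5646 mg/L.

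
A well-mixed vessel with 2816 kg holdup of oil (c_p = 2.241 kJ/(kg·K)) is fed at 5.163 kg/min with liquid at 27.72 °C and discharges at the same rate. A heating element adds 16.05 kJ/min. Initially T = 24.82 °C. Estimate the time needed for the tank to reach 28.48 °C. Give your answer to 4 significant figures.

1048 min

M c_p dT/dt = ṁ c_p (T_in − T) + Q̇.
τ = M/ṁ = 545.419 min; T_ss = T_in + Q̇/(ṁ c_p) = 29.1072 °C.
T(t) = T_ss + (T₀ − T_ss) e^(−t/τ). Set T = 28.48:
e^(−t/τ) = (28.48 − 29.1072)/(24.82 − 29.1072) = 0.146291
t = −545.419 · ln(0.146291) = 1048.38 min.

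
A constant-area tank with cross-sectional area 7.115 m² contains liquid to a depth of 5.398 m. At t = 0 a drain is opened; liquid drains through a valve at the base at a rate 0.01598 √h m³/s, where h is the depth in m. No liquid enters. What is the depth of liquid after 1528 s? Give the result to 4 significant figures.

0.3690 m

With no inflow, A dh/dt = −0.01598 √h.
∫ h^(−1/2) dh = −(0.01598/A) ∫ dt, giving 2√h = 2√h₀ − (0.01598/A) t.
√h = √5.398 − 0.01598·1528/(2·7.115) = 2.32336 − 1.71591 = 0.607447.
h = 0.607447² = 0.368992 m.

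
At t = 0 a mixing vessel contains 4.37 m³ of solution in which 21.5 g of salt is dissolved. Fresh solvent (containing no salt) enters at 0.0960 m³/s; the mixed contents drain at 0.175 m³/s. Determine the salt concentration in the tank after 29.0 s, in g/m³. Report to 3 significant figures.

1.99 g/m³

Let m(t) be the amount of salt. Volume: V(t) = V₀ + (Q_in − Q_out) t = 4.37 − 0.079000 t; V(29.0) = 2.0790 m³.
Species balance (pure solvent in): dm/dt = −Q_out · m/V(t).
dm/m = −Q_out dt/(V₀ − 0.079000 t); integrating gives ln(m/m₀) = −(Q_out/(Q_in−Q_out)) ln(V/V₀).
m = m₀ (V₀/V)^(Q_out/(Q_in−Q_out)) = 21.5 × (4.37/2.0790)^(-2.2152) = 4.1472 g.
C = m/V = 4.1472/2.0790 = 1.9948 g/m³.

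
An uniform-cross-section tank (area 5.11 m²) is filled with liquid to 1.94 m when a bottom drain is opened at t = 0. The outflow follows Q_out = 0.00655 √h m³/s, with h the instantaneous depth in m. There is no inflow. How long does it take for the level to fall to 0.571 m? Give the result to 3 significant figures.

Mass balance (ρ constant): A dh/dt = −0.00655 √h.
∫ h^(−1/2) dh = −(0.00655/A) ∫ dt, giving 2√h = 2√h₀ − (0.00655/A) t.
t = 2A(√h₀ − √h)/0.00655 = 2·5.11·(√1.94 − √0.571)/0.00655
  = 10.220 × (1.3928 − 0.75565) / 0.00655 = 994.22 s.

994 s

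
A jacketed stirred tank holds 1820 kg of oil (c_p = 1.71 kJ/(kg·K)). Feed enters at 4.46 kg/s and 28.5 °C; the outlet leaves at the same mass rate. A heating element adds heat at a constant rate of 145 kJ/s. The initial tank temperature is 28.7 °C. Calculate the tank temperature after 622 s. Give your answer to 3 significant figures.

43.4 °C

M c_p dT/dt = ṁ c_p (T_in − T) + Q̇.
τ = M/ṁ = 408.07 s; T_ss = T_in + Q̇/(ṁ c_p) = 28.5 + 145/(4.46·1.71) = 47.512 °C.
T approaches T_ss exponentially: T(t) = T_ss + (T₀ − T_ss) e^(−t/τ).
T(622) = 47.512 + (-18.812)·e^(−622/408.07) = 47.512 + (-18.812)·0.21779 = 43.415 °C.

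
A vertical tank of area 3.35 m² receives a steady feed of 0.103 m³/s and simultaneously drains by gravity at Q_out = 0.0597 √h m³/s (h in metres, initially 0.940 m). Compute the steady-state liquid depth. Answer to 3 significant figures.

2.98 m

Level balance: A dh/dt = 0.103 − 0.0597 √h. Setting dh/dt = 0:
Q_in = 0.0597 √h_ss ⇒ √h_ss = 0.103/0.0597 = 1.7253.
h_ss = 1.7253² = 2.9766 m. (Since h₀ = 0.940 m < h_ss, the level will rise toward this value.)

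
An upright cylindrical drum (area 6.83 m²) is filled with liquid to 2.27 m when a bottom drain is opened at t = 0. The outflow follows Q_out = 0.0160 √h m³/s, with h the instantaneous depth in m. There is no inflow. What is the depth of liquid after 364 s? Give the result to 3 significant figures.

A dh/dt = −Q_out = −0.0160 √h.
Separate and integrate: 2(√h − √h₀) = −(0.0160/A) t.
√h = √2.27 − 0.0160·364/(2·6.83) = 1.5067 − 0.42635 = 1.0803.
h = 1.0803² = 1.1670 m.

1.17 m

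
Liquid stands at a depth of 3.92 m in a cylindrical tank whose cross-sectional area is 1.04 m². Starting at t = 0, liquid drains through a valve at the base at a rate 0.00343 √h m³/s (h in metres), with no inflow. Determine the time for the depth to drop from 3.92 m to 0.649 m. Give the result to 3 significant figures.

With no inflow, A dh/dt = −0.00343 √h.
∫ h^(−1/2) dh = −(0.00343/A) ∫ dt, giving 2√h = 2√h₀ − (0.00343/A) t.
t = 2A(√h₀ − √h)/0.00343 = 2·1.04·(√3.92 − √0.649)/0.00343
  = 2.0800 × (1.9799 − 0.80561) / 0.00343 = 712.11 s.

712 s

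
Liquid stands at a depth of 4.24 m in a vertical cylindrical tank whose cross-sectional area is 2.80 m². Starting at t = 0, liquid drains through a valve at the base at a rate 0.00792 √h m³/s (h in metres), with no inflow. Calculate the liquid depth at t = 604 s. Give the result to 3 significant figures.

With no inflow, A dh/dt = −0.00792 √h.
∫ h^(−1/2) dh = −(0.00792/A) ∫ dt, giving 2√h = 2√h₀ − (0.00792/A) t.
√h = √4.24 − 0.00792·604/(2·2.80) = 2.0591 − 0.85423 = 1.2049.
h = 1.2049² = 1.4518 m.

1.45 m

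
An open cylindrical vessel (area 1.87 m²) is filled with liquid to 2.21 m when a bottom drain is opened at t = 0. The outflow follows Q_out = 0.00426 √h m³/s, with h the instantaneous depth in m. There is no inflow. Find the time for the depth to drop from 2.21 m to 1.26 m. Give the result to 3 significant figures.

320 s

Volume balance on the tank: A dh/dt = −0.00426 √h.
Separate and integrate: 2(√h − √h₀) = −(0.00426/A) t.
t = 2A(√h₀ − √h)/0.00426 = 2·1.87·(√2.21 − √1.26)/0.00426
  = 3.7400 × (1.4866 − 1.1225) / 0.00426 = 319.66 s.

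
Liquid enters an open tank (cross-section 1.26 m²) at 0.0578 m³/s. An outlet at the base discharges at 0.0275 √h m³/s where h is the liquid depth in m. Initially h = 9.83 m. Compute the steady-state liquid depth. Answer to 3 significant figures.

Level balance: A dh/dt = 0.0578 − 0.0275 √h. Setting dh/dt = 0:
Q_in = 0.0275 √h_ss ⇒ √h_ss = 0.0578/0.0275 = 2.1018.
h_ss = 2.1018² = 4.4176 m. (Since h₀ = 9.83 m > h_ss, the level will fall toward this value.)

4.42 m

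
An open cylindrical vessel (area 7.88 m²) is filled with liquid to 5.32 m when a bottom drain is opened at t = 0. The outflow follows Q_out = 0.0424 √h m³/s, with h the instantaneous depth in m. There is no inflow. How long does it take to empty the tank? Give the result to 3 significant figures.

857 s

Mass balance (ρ constant): A dh/dt = −0.0424 √h.
Separate and integrate: 2(√h − √h₀) = −(0.0424/A) t.
Tank is empty when √h = 0: t_empty = 2A√h₀/0.0424.
t_empty = 2·7.88·√5.32/0.0424 = 15.760·2.3065/0.0424 = 857.33 s.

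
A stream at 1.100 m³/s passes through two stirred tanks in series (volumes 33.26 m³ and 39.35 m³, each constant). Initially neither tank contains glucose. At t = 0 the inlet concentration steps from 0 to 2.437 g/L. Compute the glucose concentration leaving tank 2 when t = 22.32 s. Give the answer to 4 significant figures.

0.3613 g/L

Species balance on tank i: dCᵢ/dt = (Cᵢ₋₁ − Cᵢ)/τᵢ with τᵢ = Vᵢ/Q.
τ₁ = 33.26/1.100 = 30.2364 s; τ₂ = 39.35/1.100 = 35.7727 s.
Tank 1: C₁ = C_in(1 − e^(−t/τ₁)). Tank 2 (τ₁ ≠ τ₂): C₂ = C_in[1 − (τ₁ e^(−t/τ₁) − τ₂ e^(−t/τ₂))/(τ₁ − τ₂)].
At t = 22.32: e^(−t/τ₁) = 0.477981, e^(−t/τ₂) = 0.535830.
C₂ = 2.437·[1 − (30.2364·0.477981 − 35.7727·0.535830)/(-5.53636)] = 2.437·0.148236 = 0.361251 g/L.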